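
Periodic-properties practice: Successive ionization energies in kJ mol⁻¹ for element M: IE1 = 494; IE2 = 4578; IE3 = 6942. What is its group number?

Group 1

Look for the largest jump between consecutive ionization energies: IE2/IE1 ≈ 9.3, far larger than any earlier ratio.
That jump marks the point where a core electron is being removed. So the atom has 1 valence electron.
A main-group element with 1 valence electron is in group 1.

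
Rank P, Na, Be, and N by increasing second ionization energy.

The second ionization energy removes an electron from the +1 ion. For each element: P⁺ still has 4 valence electrons; Na⁺ is the bare [Ne] core; Be⁺ still has 1 valence electron; N⁺ still has 4 valence electrons.
Breaking into a closed-shell core is much more expensive than removing a leftover valence electron — Na has the largest IE_2 here.
Valence configurations: P⁺ [Ne]3s²3p², Be⁺ [He]2s¹, N⁺ [He]2s²2p².
Tabulated IE_2 (kJ/mol): P 1907, Na 4562, Be 1757, N 2856.
Putting it together, IE_2: Be < P < N < Na.

Be < P < N < Na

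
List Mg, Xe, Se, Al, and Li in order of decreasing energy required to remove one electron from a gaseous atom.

Li is in period 2, group 1; Mg is in period 3, group 2; Al is in period 3, group 13; Se is in period 4, group 16; Xe is in period 5, group 18.
Across a period the outer electron is held more tightly (higher IE₁); down a group it sits in a higher shell, more shielded, and comes off more easily.
These span different periods and groups, so the two trends combine.
Al > Li: period and group pull opposite ways; the across-period shift dominates (578 vs 520 kJ/mol).
Mg > Al: this pair runs against the simple trend — see the exception note.
Se > Mg: the two effects oppose for this pair; the across-period effect wins (941 vs 738 kJ/mol).
Xe > Se: the two effects oppose for this pair; the across-period effect wins (1170 vs 941 kJ/mol).
Note the exception: Mg has a higher first ionization energy than Al, contrary to the simple trend — Al's single 3p electron is easier to remove than one from Mg's filled 3s².
For reference (kJ/mol): Li 520, Mg 738, Al 578, Se 941, Xe 1170.
So from highest to lowest: Xe > Se > Mg > Al > Li.

Xe > Se > Mg > Al > Li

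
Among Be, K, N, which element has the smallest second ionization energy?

The second ionization energy removes an electron from the +1 ion. For each element: Be⁺ still has 1 valence electron; K⁺ is the bare [Ar] core; N⁺ still has 4 valence electrons.
Breaking into a closed-shell core is much more expensive than removing a leftover valence electron — K has the largest IE_2 here.
Valence configurations: Be⁺ [He]2s¹, N⁺ [He]2s²2p².
The numbers (kJ/mol): Be 1757, K 3052, N 2856.
So the second ionization energies run Be < N < K.

Be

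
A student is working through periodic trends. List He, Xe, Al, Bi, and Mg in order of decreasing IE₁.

He, Xe, Mg, Bi, Al

He is in period 1, group 18; Mg is in period 3, group 2; Al is in period 3, group 13; Xe is in period 5, group 18; Bi is in period 6, group 15.
Across a period the outer electron is held more tightly (higher IE₁); down a group it sits in a higher shell, more shielded, and comes off more easily.
Here both period and group differ, so the two effects have to be weighed against each other.
Bi > Al: the two effects oppose for this pair; the across-period effect wins (703 vs 578 kJ/mol).
Mg > Bi: period and group pull opposite ways; the down-group shift dominates (738 vs 703 kJ/mol).
Xe > Mg: period and group pull opposite ways; the across-period shift dominates (1170 vs 738 kJ/mol).
He > Xe: they share group 18; the group trend gives He the larger value.
Note the exception: Mg has a higher first ionization energy than Al, contrary to the simple trend — Al's single 3p electron is easier to remove than one from Mg's filled 3s².
Approximate values (kJ/mol): He 2372, Mg 738, Al 578, Xe 1170, Bi 703.
So from highest to lowest: He > Xe > Mg > Bi > Al.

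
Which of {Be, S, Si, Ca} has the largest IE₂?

S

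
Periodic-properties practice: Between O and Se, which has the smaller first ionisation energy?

Se

First ionization energy rises across a period (greater Z_eff holds electrons more tightly) and falls down a group (valence electrons are farther from the nucleus).
All are in group 16, so first ionization energy increases up the group.
So Se has the smaller first ionisation energy (Se < O).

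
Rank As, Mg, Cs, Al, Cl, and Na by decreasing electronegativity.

Cl > As > Al > Mg > Na > Cs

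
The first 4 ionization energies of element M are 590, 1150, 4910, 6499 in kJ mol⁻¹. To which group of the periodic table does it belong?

Group 2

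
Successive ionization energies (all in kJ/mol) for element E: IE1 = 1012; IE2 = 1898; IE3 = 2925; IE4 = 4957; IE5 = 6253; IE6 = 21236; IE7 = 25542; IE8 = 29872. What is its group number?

Group 15

Look for the largest jump between consecutive ionization energies: IE6/IE5 ≈ 3.4, far larger than any earlier ratio.
That jump marks the point where a core electron is being removed. So the atom has 5 valence electrons.
A main-group element with 5 valence electrons is in group 15.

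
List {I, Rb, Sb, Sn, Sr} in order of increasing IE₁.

Rb < Sr < Sn < Sb < I

Rb is in period 5, group 1; Sr is in period 5, group 2; Sn is in period 5, group 14; Sb is in period 5, group 15; I is in period 5, group 17.
First ionization energy rises across a period (greater Z_eff holds electrons more tightly) and falls down a group (valence electrons are farther from the nucleus).
All lie in period 5, so first ionization energy increases left to right.
So from lowest to highest: Rb < Sr < Sn < Sb < I.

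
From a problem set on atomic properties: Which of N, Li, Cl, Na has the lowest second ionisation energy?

The second ionization energy removes an electron from the +1 ion. For each element: N⁺ still has 4 valence electrons; Li⁺ is the bare [He] core; Cl⁺ still has 6 valence electrons; Na⁺ is the bare [Ne] core.
Pulling an electron out of a noble-gas core costs far more than removing a remaining valence electron, so Na and Li sit at the high end of IE_2.
Valence configurations: N⁺ [He]2s²2p², Cl⁺ [Ne]3s²3p⁴.
The numbers (kJ/mol): N 2856, Li 7298, Cl 2298, Na 4562.
Overall IE_2 order: Cl < N < Na < Li.

Cl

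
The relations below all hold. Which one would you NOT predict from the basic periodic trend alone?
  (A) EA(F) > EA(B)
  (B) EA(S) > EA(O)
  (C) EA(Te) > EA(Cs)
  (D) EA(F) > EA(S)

(B)

The general trend: electron affinity increases across a period and decreases down a group.
(A) F (period 2, group 17) vs B (period 2, group 13): the stated order agrees with the simple trend.
(B) S (period 3, group 16) vs O (period 2, group 16): the stated order contradicts the simple trend.
(C) Te (period 5, group 16) vs Cs (period 6, group 1): the stated order agrees with the simple trend.
(D) F (period 2, group 17) vs S (period 3, group 16): the stated order agrees with the simple trend.
The exception is (B): the compact 2p subshell of O repels the added electron more than S's larger 3p does.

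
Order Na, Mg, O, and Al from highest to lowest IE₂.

After 1 electron has been removed, what remains? Na⁺ is the bare [Ne] core; Mg⁺ still has 1 valence electron; O⁺ still has 5 valence electrons; Al⁺ still has 2 valence electrons.
Breaking into a closed-shell core is much more expensive than removing a leftover valence electron — Na has the largest IE_2 here.
Valence configurations: Mg⁺ [Ne]3s¹, O⁺ [He]2s²2p³, Al⁺ [Ne]3s².
Approximate IE_2 values (kJ/mol): Na 4562, Mg 1451, O 3388, Al 1817.
Putting it together, IE_2: Mg < Al < O < Na.

Na, O, Al, Mg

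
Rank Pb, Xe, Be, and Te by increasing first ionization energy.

Be is in period 2, group 2; Te is in period 5, group 16; Xe is in period 5, group 18; Pb is in period 6, group 14.
IE₁ increases left→right with effective nuclear charge and decreases top→bottom as the valence shell moves farther out.
These span different periods and groups, so the two trends combine.
Te > Pb: relative to Pb, both the across-period and down-group shifts push Te's first ionization energy up.
Be > Te: the two effects oppose for this pair; the down-group effect wins (900 vs 869 kJ/mol).
Xe > Be: period and group pull opposite ways; the across-period shift dominates (1170 vs 900 kJ/mol).
Tabulated first ionization energy (kJ/mol): Be 900, Te 869, Xe 1170, Pb 716.
So from lowest to highest: Pb < Te < Be < Xe.

Pb < Te < Be < Xe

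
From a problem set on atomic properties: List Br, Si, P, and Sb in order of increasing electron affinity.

P, Sb, Si, Br

Si is in period 3, group 14; P is in period 3, group 15; Br is in period 4, group 17; Sb is in period 5, group 15.
EA tends to increase across a period and decrease down a group, though the pattern is less regular than for IE or radius.
These span different periods and groups, so the two trends combine.
Sb > P: this pair runs against the simple trend — see the exception note.
Si > Sb: the two effects oppose for this pair; the down-group effect wins (134 vs 103 kJ/mol).
Br > Si: the two effects oppose for this pair; the across-period effect wins (325 vs 134 kJ/mol).
Note the exception: Sb has a higher electron affinity than P, contrary to the simple trend — both are half-filled np³, but the pairing/repulsion penalty for the added electron shrinks as the p orbitals become larger and more diffuse down the group, and for Sb that outweighs the weaker nuclear attraction.
Note the exception: Si has a higher electron affinity than P, contrary to the simple trend — adding an electron to P's half-filled 3p³ is unfavourable, so Si (3p²) has the more exothermic EA.
For reference (kJ/mol): Si 134, P 72, Br 325, Sb 103.
So from lowest to highest: P < Sb < Si < Br.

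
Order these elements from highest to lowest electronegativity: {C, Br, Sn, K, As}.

C is in period 2, group 14; K is in period 4, group 1; As is in period 4, group 15; Br is in period 4, group 17; Sn is in period 5, group 14.
Smaller atoms with higher effective nuclear charge are more electronegative.
These span different periods and groups, so the two trends combine.
Sn > K: the two effects oppose for this pair; the across-period effect wins (1.96 vs 0.82).
As > Sn: relative to Sn, both the across-period and down-group shifts push As's electronegativity up.
C > As: period and group pull opposite ways; the down-group shift dominates (2.55 vs 2.18).
Br > C: the two effects oppose for this pair; the across-period effect wins (2.96 vs 2.55).
Approximate values (Pauling): C 2.55, K 0.82, As 2.18, Br 2.96, Sn 1.96.
So from highest to lowest: Br > C > As > Sn > K.

Br, C, As, Sn, K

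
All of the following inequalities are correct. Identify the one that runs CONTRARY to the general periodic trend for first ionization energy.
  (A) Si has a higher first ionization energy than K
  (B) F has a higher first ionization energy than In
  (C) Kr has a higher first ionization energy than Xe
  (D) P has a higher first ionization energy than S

(D)

The general trend: first ionization energy increases across a period and decreases down a group.
(A) Si (period 3, group 14) vs K (period 4, group 1): the stated order agrees with the simple trend.
(B) F (period 2, group 17) vs In (period 5, group 13): the stated order agrees with the simple trend.
(C) Kr (period 4, group 18) vs Xe (period 5, group 18): the stated order agrees with the simple trend.
(D) P (period 3, group 15) vs S (period 3, group 16): the stated order contradicts the simple trend.
The exception is (D): S (3p⁴) ionizes more easily than half-filled P (3p³) because the paired 3p electron in S is pushed out by e⁻–e⁻ repulsion.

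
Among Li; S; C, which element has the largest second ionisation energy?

After 1 electron has been removed, what remains? Li⁺ is the bare [He] core; S⁺ still has 5 valence electrons; C⁺ still has 3 valence electrons.
Core electrons are held far more tightly than valence electrons, so Li tops the IE_2 order.
Valence configurations: S⁺ [Ne]3s²3p³, C⁺ [He]2s²2p¹.
Approximate IE_2 values (kJ/mol): Li 7298, S 2252, C 2353.
Overall IE_2 order: S < C < Li.

Li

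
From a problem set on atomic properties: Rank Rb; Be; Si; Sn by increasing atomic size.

Be is in period 2, group 2; Si is in period 3, group 14; Rb is in period 5, group 1; Sn is in period 5, group 14.
Across a period the added protons contract the valence shell; down a group each new principal shell makes the atom larger.
These span different periods and groups, so the two trends combine.
Si > Be: the two effects oppose for this pair; the down-group effect wins (116 vs 102 pm).
Sn > Si: Sn sits below Si in group 14, so the down-group effect alone puts Sn larger.
Rb > Sn: Rb lies to the left of Sn in period 5, so the across-period effect alone puts Rb larger.
For reference (pm): Be 102, Si 116, Rb 210, Sn 140.
So from smallest to largest: Be < Si < Sn < Rb.

Be < Si < Sn < Rb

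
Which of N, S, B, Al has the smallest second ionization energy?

Al

IE_2 is the cost of taking one more electron from the +1 cation: N⁺ still has 4 valence electrons; S⁺ still has 5 valence electrons; B⁺ still has 2 valence electrons; Al⁺ still has 2 valence electrons.
All are still removing valence electrons, so compare the +1 ions as you would atoms: IE_2 generally rises across a period (higher Z_eff) and falls down a group (larger shell), subject to the usual subshell exceptions.
Valence configurations: N⁺ [He]2s²2p², S⁺ [Ne]3s²3p³, B⁺ [He]2s², Al⁺ [Ne]3s².
Tabulated IE_2 (kJ/mol): N 2856, S 2252, B 2427, Al 1817.
Putting it together, IE_2: Al < S < B < N.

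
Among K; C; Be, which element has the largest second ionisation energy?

IE_2 is the cost of taking one more electron from the +1 cation: K⁺ is the bare [Ar] core; C⁺ still has 3 valence electrons; Be⁺ still has 1 valence electron.
Breaking into a closed-shell core is much more expensive than removing a leftover valence electron — K has the largest IE_2 here.
Valence configurations: C⁺ [He]2s²2p¹, Be⁺ [He]2s¹.
Approximate IE_2 values (kJ/mol): K 3052, C 2353, Be 1757.
So the second ionization energies run Be < C < K.

K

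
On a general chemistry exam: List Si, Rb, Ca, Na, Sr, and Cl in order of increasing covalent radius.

Cl < Si < Na < Ca < Sr < Rb

Na is in period 3, group 1; Si is in period 3, group 14; Cl is in period 3, group 17; Ca is in period 4, group 2; Rb is in period 5, group 1; Sr is in period 5, group 2.
Atomic radius shrinks across a period as nuclear charge pulls the same shell inward, and grows down a group as new shells are added.
Here both period and group differ, so the two effects have to be weighed against each other.
Si > Cl: Si lies to the left of Cl in period 3, so the across-period effect alone puts Si larger.
Na > Si: Na lies to the left of Si in period 3, so the across-period effect alone puts Na larger.
Ca > Na: the two effects oppose for this pair; the down-group effect wins (171 vs 155 pm).
Sr > Ca: Sr sits below Ca in group 2, so the down-group effect alone puts Sr larger.
Rb > Sr: Rb lies to the left of Sr in period 5, so the across-period effect alone puts Rb larger.
Tabulated atomic radius (pm): Na 155, Si 116, Cl 99, Ca 171, Rb 210, Sr 185.
So from smallest to largest: Cl < Si < Na < Ca < Sr < Rb.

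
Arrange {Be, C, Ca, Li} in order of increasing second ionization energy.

Ca < Be < C < Li

After 1 electron has been removed, what remains? Be⁺ still has 1 valence electron; C⁺ still has 3 valence electrons; Ca⁺ still has 1 valence electron; Li⁺ is the bare [He] core.
Core electrons are held far more tightly than valence electrons, so Li tops the IE_2 order.
Valence configurations: Be⁺ [He]2s¹, C⁺ [He]2s²2p¹, Ca⁺ [Ar]4s¹.
Approximate IE_2 values (kJ/mol): Be 1757, C 2353, Ca 1145, Li 7298.
Hence IE_2: Ca < Be < C < Li.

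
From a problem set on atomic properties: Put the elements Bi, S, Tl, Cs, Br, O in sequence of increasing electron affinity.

Tl, Cs, Bi, O, S, Br

O is in period 2, group 16; S is in period 3, group 16; Br is in period 4, group 17; Cs is in period 6, group 1; Tl is in period 6, group 13; Bi is in period 6, group 15.
Electron affinity generally becomes more exothermic across a period toward the halogens and less exothermic down a group.
Here both period and group differ, so the two effects have to be weighed against each other.
Cs > Tl: this pair runs against the simple trend — see the exception note.
Bi > Cs: Bi lies to the right of Cs in period 6, so the across-period effect alone puts Bi higher.
O > Bi: both effects reinforce here, so O is clearly the higher of the two.
S > O: this pair runs against the simple trend — see the exception note.
Br > S: period and group pull opposite ways; the across-period shift dominates (325 vs 200 kJ/mol).
Note the exception: Cs has a higher electron affinity than Tl, contrary to the simple trend — Tl's ns²np¹ configuration gives only a small electron affinity — the sparsely filled np subshell binds an added electron weakly.
Note the exception: S has a higher electron affinity than O, contrary to the simple trend — the compact 2p subshell of O repels the added electron more than S's larger 3p does.
For reference (kJ/mol): O 141, S 200, Br 325, Cs 46, Tl 19, Bi 91.
So from lowest to highest: Tl < Cs < Bi < O < S < Br.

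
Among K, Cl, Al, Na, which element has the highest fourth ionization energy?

Al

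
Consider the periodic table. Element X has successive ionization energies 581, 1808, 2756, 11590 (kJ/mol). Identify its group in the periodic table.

Group 13

Look for the largest jump between consecutive ionization energies: IE4/IE3 ≈ 4.2, far larger than any earlier ratio.
That jump marks the point where a core electron is being removed. So the atom has 3 valence electrons.
A main-group element with 3 valence electrons is in group 13.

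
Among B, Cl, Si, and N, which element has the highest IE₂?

N

After 1 electron has been removed, what remains? B⁺ still has 2 valence electrons; Cl⁺ still has 6 valence electrons; Si⁺ still has 3 valence electrons; N⁺ still has 4 valence electrons.
All are still removing valence electrons, so compare the +1 ions as you would atoms: IE_2 generally rises across a period (higher Z_eff) and falls down a group (larger shell), subject to the usual subshell exceptions.
Valence configurations: B⁺ [He]2s², Cl⁺ [Ne]3s²3p⁴, Si⁺ [Ne]3s²3p¹, N⁺ [He]2s²2p².
Approximate IE_2 values (kJ/mol): B 2427, Cl 2298, Si 1577, N 2856.
So the second ionization energies run Si < Cl < B < N.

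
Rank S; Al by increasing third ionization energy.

Al < S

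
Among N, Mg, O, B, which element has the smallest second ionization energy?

After 1 electron has been removed, what remains? N⁺ still has 4 valence electrons; Mg⁺ still has 1 valence electron; O⁺ still has 5 valence electrons; B⁺ still has 2 valence electrons.
All are still removing valence electrons, so compare the +1 ions as you would atoms: IE_2 generally rises across a period (higher Z_eff) and falls down a group (larger shell), subject to the usual subshell exceptions.
Valence configurations: N⁺ [He]2s²2p², Mg⁺ [Ne]3s¹, O⁺ [He]2s²2p³, B⁺ [He]2s².
Tabulated IE_2 (kJ/mol): N 2856, Mg 1451, O 3388, B 2427.
Putting it together, IE_2: Mg < B < N < O.

Mg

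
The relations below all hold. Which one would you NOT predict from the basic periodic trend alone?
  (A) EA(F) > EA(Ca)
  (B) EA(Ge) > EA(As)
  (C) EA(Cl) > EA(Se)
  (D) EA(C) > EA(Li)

The general trend: electron affinity increases across a period and decreases down a group.
(A) F (period 2, group 17) vs Ca (period 4, group 2): the stated order agrees with the simple trend.
(B) Ge (period 4, group 14) vs As (period 4, group 15): the stated order contradicts the simple trend.
(C) Cl (period 3, group 17) vs Se (period 4, group 16): the stated order agrees with the simple trend.
(D) C (period 2, group 14) vs Li (period 2, group 1): the stated order agrees with the simple trend.
The exception is (B): adding an electron to As's half-filled 4p³ is unfavourable, so Ge (4p²) has the more exothermic EA.

(B)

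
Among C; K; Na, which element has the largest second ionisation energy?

Consider each +1 ion: C⁺ still has 3 valence electrons; K⁺ is the bare [Ar] core; Na⁺ is the bare [Ne] core.
Pulling an electron out of a noble-gas core costs far more than removing a remaining valence electron, so K and Na sit at the high end of IE_2.
The numbers (kJ/mol): C 2353, K 3052, Na 4562.
Putting it together, IE_2: C < K < Na.

Na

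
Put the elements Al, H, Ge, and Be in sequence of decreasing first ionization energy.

H > Be > Ge > Al

IE₁ increases left→right with effective nuclear charge and decreases top→bottom as the valence shell moves farther out.
These sit on a diagonal, where the across-period and down-group effects partly cancel.
Ge > Al: period and group pull opposite ways; the across-period shift dominates (762 vs 578 kJ/mol).
Be > Ge: period and group pull opposite ways; the down-group shift dominates (900 vs 762 kJ/mol).
H > Be: the two effects oppose for this pair; the down-group effect wins (1312 vs 900 kJ/mol).
For reference (kJ/mol): H 1312, Be 900, Al 578, Ge 762.
So from highest to lowest: H > Be > Ge > Al.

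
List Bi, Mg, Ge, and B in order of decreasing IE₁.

B > Ge > Mg > Bi

B is in period 2, group 13; Mg is in period 3, group 2; Ge is in period 4, group 14; Bi is in period 6, group 15.
IE₁ increases left→right with effective nuclear charge and decreases top→bottom as the valence shell moves farther out.
Neither a single period nor a single group — weigh both effects.
Mg > Bi: the two effects oppose for this pair; the down-group effect wins (738 vs 703 kJ/mol).
Ge > Mg: period and group pull opposite ways; the across-period shift dominates (762 vs 738 kJ/mol).
B > Ge: the two effects oppose for this pair; the down-group effect wins (801 vs 762 kJ/mol).
Approximate values (kJ/mol): B 801, Mg 738, Ge 762, Bi 703.
So from highest to lowest: B > Ge > Mg > Bi.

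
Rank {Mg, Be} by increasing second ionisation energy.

The second ionization energy removes an electron from the +1 ion. For each element: Mg⁺ still has 1 valence electron; Be⁺ still has 1 valence electron.
All are still removing valence electrons, so compare the +1 ions as you would atoms: IE_2 generally rises across a period (higher Z_eff) and falls down a group (larger shell), subject to the usual subshell exceptions.
Valence configurations: Mg⁺ [Ne]3s¹, Be⁺ [He]2s¹.
Tabulated IE_2 (kJ/mol): Mg 1451, Be 1757.
Hence IE_2: Mg < Be.

Mg < Be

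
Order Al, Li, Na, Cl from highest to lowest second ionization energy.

Li, Na, Cl, Al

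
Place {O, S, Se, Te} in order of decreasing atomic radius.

O is in period 2, group 16; S is in period 3, group 16; Se is in period 4, group 16; Te is in period 5, group 16.
Radius decreases left→right (rising Z_eff, same n) and increases top→bottom (higher n).
All are in group 16, so atomic radius increases down the group.
So from largest to smallest: Te > Se > S > O.

Te > Se > S > O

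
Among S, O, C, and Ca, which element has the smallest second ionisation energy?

The second ionization energy removes an electron from the +1 ion. For each element: S⁺ still has 5 valence electrons; O⁺ still has 5 valence electrons; C⁺ still has 3 valence electrons; Ca⁺ still has 1 valence electron.
All are still removing valence electrons, so compare the +1 ions as you would atoms: IE_2 generally rises across a period (higher Z_eff) and falls down a group (larger shell), subject to the usual subshell exceptions.
Valence configurations: S⁺ [Ne]3s²3p³, O⁺ [He]2s²2p³, C⁺ [He]2s²2p¹, Ca⁺ [Ar]4s¹.
Approximate IE_2 values (kJ/mol): S 2252, O 3388, C 2353, Ca 1145.
Putting it together, IE_2: Ca < S < C < O.

Ca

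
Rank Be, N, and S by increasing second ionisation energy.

Be, S, N

Consider each +1 ion: Be⁺ still has 1 valence electron; N⁺ still has 4 valence electrons; S⁺ still has 5 valence electrons.
All are still removing valence electrons, so compare the +1 ions as you would atoms: IE_2 generally rises across a period (higher Z_eff) and falls down a group (larger shell), subject to the usual subshell exceptions.
Valence configurations: Be⁺ [He]2s¹, N⁺ [He]2s²2p², S⁺ [Ne]3s²3p³.
Tabulated IE_2 (kJ/mol): Be 1757, N 2856, S 2252.
Putting it together, IE_2: Be < S < N.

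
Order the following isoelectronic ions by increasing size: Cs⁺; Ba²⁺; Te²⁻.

Ba²⁺, Cs⁺, Te²⁻

All of these have 54 electrons, so size is governed by nuclear charge alone: the more protons, the stronger the pull on the same electron cloud, and the smaller the ion.
Nuclear charges: Ba²⁺ (Z=56), Cs⁺ (Z=55), Te²⁻ (Z=52).
Smallest to largest: Ba²⁺ < Cs⁺ < Te²⁻.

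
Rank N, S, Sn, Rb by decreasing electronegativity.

N is in period 2, group 15; S is in period 3, group 16; Rb is in period 5, group 1; Sn is in period 5, group 14.
Electronegativity increases across a period and decreases down a group, tracking effective nuclear charge and atomic size.
These span different periods and groups, so the two trends combine.
Sn > Rb: both are in period 5; the period trend gives Sn the larger value.
S > Sn: both effects reinforce here, so S is clearly the higher of the two.
N > S: the two effects oppose for this pair; the down-group effect wins (3.04 vs 2.58).
Tabulated electronegativity (Pauling): N 3.04, S 2.58, Rb 0.82, Sn 1.96.
So from highest to lowest: N > S > Sn > Rb.

N, S, Sn, Rb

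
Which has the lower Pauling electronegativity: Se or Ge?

Ge is in period 4, group 14; Se is in period 4, group 16.
Smaller atoms with higher effective nuclear charge are more electronegative.
All lie in period 4, so electronegativity increases left to right.
So Ge has the lower Pauling electronegativity (Ge < Se).

Ge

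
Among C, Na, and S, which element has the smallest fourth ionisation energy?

S

IE_4 is the cost of taking one more electron from the +3 cation: C³⁺ still has 1 valence electron; Na³⁺ is already 2 electrons into the core; S³⁺ still has 3 valence electrons.
Core electrons are held far more tightly than valence electrons, so Na tops the IE_4 order.
Valence configurations: C³⁺ [He]2s¹, S³⁺ [Ne]3s²3p¹.
Approximate IE_4 values (kJ/mol): C 6223, Na 9543, S 4556.
Hence IE_4: S < C < Na.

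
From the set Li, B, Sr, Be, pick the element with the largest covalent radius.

Li is in period 2, group 1; Be is in period 2, group 2; B is in period 2, group 13; Sr is in period 5, group 2.
Moving right in a period, electrons are added to the same shell under a stronger nuclear pull, so atoms get smaller; moving down, a new shell is opened and atoms get larger.
These span different periods and groups, so the two trends combine.
Be > B: Be lies to the left of B in period 2, so the across-period effect alone puts Be larger.
Li > Be: Li lies to the left of Be in period 2, so the across-period effect alone puts Li larger.
Sr > Li: period and group pull opposite ways; the down-group shift dominates (185 vs 133 pm).
Tabulated atomic radius (pm): Li 133, Be 102, B 85, Sr 185.
The largest covalent radius among these belongs to Sr.

Sr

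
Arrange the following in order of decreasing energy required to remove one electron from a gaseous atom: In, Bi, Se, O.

Removing the outermost electron gets harder across a period and easier down a group.
Neither a single period nor a single group — weigh both effects.
Bi > In: the two effects oppose for this pair; the across-period effect wins (703 vs 558 kJ/mol).
Se > Bi: both effects reinforce here, so Se is clearly the higher of the two.
O > Se: they share group 16; the group trend gives O the larger value.
Tabulated first ionization energy (kJ/mol): O 1314, Se 941, In 558, Bi 703.
So from highest to lowest: O > Se > Bi > In.

O > Se > Bi > In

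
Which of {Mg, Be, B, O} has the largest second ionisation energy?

Consider each +1 ion: Mg⁺ still has 1 valence electron; Be⁺ still has 1 valence electron; B⁺ still has 2 valence electrons; O⁺ still has 5 valence electrons.
All are still removing valence electrons, so compare the +1 ions as you would atoms: IE_2 generally rises across a period (higher Z_eff) and falls down a group (larger shell), subject to the usual subshell exceptions.
Valence configurations: Mg⁺ [Ne]3s¹, Be⁺ [He]2s¹, B⁺ [He]2s², O⁺ [He]2s²2p³.
Tabulated IE_2 (kJ/mol): Mg 1451, Be 1757, B 2427, O 3388.
Hence IE_2: Mg < Be < B < O.

O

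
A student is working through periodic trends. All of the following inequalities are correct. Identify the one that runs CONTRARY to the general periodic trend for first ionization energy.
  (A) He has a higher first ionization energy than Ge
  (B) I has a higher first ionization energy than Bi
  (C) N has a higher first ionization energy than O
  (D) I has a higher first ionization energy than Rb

(C)

The general trend: first ionization energy increases across a period and decreases down a group.
(A) He (period 1, group 18) vs Ge (period 4, group 14): the stated order agrees with the simple trend.
(B) I (period 5, group 17) vs Bi (period 6, group 15): the stated order agrees with the simple trend.
(C) N (period 2, group 15) vs O (period 2, group 16): the stated order contradicts the simple trend.
(D) I (period 5, group 17) vs Rb (period 5, group 1): the stated order agrees with the simple trend.
The exception is (C): pairing an electron in O's 2p⁴ costs repulsion energy, so O ionizes more easily than half-filled N (2p³).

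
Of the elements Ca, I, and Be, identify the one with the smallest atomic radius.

Be

Be is in period 2, group 2; Ca is in period 4, group 2; I is in period 5, group 17.
Radius decreases left→right (rising Z_eff, same n) and increases top→bottom (higher n).
Here both period and group differ, so the two effects have to be weighed against each other.
I > Be: the two effects oppose for this pair; the down-group effect wins (133 vs 102 pm).
Ca > I: period and group pull opposite ways; the across-period shift dominates (171 vs 133 pm).
Approximate values (pm): Be 102, Ca 171, I 133.
The smallest atomic radius among these belongs to Be.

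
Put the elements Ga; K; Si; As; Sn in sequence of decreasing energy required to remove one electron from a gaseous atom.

As > Si > Sn > Ga > K

Si is in period 3, group 14; K is in period 4, group 1; Ga is in period 4, group 13; As is in period 4, group 15; Sn is in period 5, group 14.
Removing the outermost electron gets harder across a period and easier down a group.
Here both period and group differ, so the two effects have to be weighed against each other.
Ga > K: both are in period 4; the period trend gives Ga the larger value.
Sn > Ga: period and group pull opposite ways; the across-period shift dominates (709 vs 579 kJ/mol).
Si > Sn: Si sits above Sn in group 14, so the down-group effect alone puts Si higher.
As > Si: the two effects oppose for this pair; the across-period effect wins (947 vs 786 kJ/mol).
Tabulated first ionization energy (kJ/mol): Si 786, K 419, Ga 579, As 947, Sn 709.
So from highest to lowest: As > Si > Sn > Ga > K.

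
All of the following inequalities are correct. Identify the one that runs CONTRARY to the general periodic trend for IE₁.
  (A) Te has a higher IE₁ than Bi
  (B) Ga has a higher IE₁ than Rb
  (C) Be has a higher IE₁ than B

(C)

The general trend: IE₁ increases across a period and decreases down a group.
(A) Te (period 5, group 16) vs Bi (period 6, group 15): the stated order agrees with the simple trend.
(B) Ga (period 4, group 13) vs Rb (period 5, group 1): the stated order agrees with the simple trend.
(C) Be (period 2, group 2) vs B (period 2, group 13): the stated order contradicts the simple trend.
The exception is (C): removing B's lone 2p electron is easier than breaking Be's filled 2s².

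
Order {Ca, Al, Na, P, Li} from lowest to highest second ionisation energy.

Ca < Al < P < Na < Li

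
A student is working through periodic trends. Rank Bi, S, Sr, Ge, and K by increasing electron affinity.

S is in period 3, group 16; K is in period 4, group 1; Ge is in period 4, group 14; Sr is in period 5, group 2; Bi is in period 6, group 15.
Atoms with high Z_eff and room in the valence shell (especially the halogens) have the most exothermic electron affinities.
These span different periods and groups, so the two trends combine.
K > Sr: period and group pull opposite ways; the down-group shift dominates (48 vs 5 kJ/mol).
Bi > K: the two effects oppose for this pair; the across-period effect wins (91 vs 48 kJ/mol).
Ge > Bi: period and group pull opposite ways; the down-group shift dominates (119 vs 91 kJ/mol).
S > Ge: relative to Ge, both the across-period and down-group shifts push S's electron affinity up.
Approximate values (kJ/mol): S 200, K 48, Ge 119, Sr 5, Bi 91.
So from lowest to highest: Sr < K < Bi < Ge < S.

Sr < K < Bi < Ge < S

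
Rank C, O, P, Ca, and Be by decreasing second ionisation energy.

O > C > P > Be > Ca

The second ionization energy removes an electron from the +1 ion. For each element: C⁺ still has 3 valence electrons; O⁺ still has 5 valence electrons; P⁺ still has 4 valence electrons; Ca⁺ still has 1 valence electron; Be⁺ still has 1 valence electron.
All are still removing valence electrons, so compare the +1 ions as you would atoms: IE_2 generally rises across a period (higher Z_eff) and falls down a group (larger shell), subject to the usual subshell exceptions.
Valence configurations: C⁺ [He]2s²2p¹, O⁺ [He]2s²2p³, P⁺ [Ne]3s²3p², Ca⁺ [Ar]4s¹, Be⁺ [He]2s¹.
Tabulated IE_2 (kJ/mol): C 2353, O 3388, P 1907, Ca 1145, Be 1757.
So the second ionization energies run Ca < Be < P < C < O.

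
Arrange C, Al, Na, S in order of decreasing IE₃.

Na > C > S > Al

After 2 electrons have been removed, what remains? C²⁺ still has 2 valence electrons; Al²⁺ still has 1 valence electron; Na²⁺ is already 1 electron into the core; S²⁺ still has 4 valence electrons.
Breaking into a closed-shell core is much more expensive than removing a leftover valence electron — Na has the largest IE_3 here.
Valence configurations: C²⁺ [He]2s², Al²⁺ [Ne]3s¹, S²⁺ [Ne]3s²3p².
Tabulated IE_3 (kJ/mol): C 4620, Al 2745, Na 6910, S 3357.
Putting it together, IE_3: Al < S < C < Na.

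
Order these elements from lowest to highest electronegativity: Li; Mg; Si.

Li < Mg < Si

Atoms toward the upper right of the periodic table pull bonding electrons most strongly.
Neither a single period nor a single group — weigh both effects.
Mg > Li: period and group pull opposite ways; the across-period shift dominates (1.31 vs 0.98).
Si > Mg: Si lies to the right of Mg in period 3, so the across-period effect alone puts Si higher.
Tabulated electronegativity (Pauling): Li 0.98, Mg 1.31, Si 1.90.
So from lowest to highest: Li < Mg < Si.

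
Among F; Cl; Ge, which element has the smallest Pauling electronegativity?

F is in period 2, group 17; Cl is in period 3, group 17; Ge is in period 4, group 14.
EN rises left→right (higher Z_eff, smaller atoms) and falls top→bottom (larger, more shielded atoms).
Neither a single period nor a single group — weigh both effects.
Cl > Ge: both effects reinforce here, so Cl is clearly the higher of the two.
F > Cl: F sits above Cl in group 17, so the down-group effect alone puts F higher.
Tabulated electronegativity (Pauling): F 3.98, Cl 3.16, Ge 2.01.
The smallest Pauling electronegativity among these belongs to Ge.

Ge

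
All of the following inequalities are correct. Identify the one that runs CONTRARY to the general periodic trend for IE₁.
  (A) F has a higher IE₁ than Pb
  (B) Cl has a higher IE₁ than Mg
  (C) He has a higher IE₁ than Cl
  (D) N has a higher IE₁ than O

(D)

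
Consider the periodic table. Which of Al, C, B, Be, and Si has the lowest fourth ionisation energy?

IE_4 is the cost of taking one more electron from the +3 cation: Al³⁺ is the bare [Ne] core; C³⁺ still has 1 valence electron; B³⁺ is the bare [He] core; Be³⁺ is already 1 electron into the core; Si³⁺ still has 1 valence electron.
Core electrons are held far more tightly than valence electrons, so Al, Be and B top the IE_4 order.
Valence configurations: C³⁺ [He]2s¹, Si³⁺ [Ne]3s¹.
The numbers (kJ/mol): Al 11577, C 6223, B 25026, Be 21007, Si 4356.
So the fourth ionization energies run Si < C < Al < Be < B.

Si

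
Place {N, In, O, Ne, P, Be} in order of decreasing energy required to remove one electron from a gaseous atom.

Ne > N > O > P > Be > In

Be is in period 2, group 2; N is in period 2, group 15; O is in period 2, group 16; Ne is in period 2, group 18; P is in period 3, group 15; In is in period 5, group 13.
IE₁ increases left→right with effective nuclear charge and decreases top→bottom as the valence shell moves farther out.
Neither a single period nor a single group — weigh both effects.
Be > In: the two effects oppose for this pair; the down-group effect wins (900 vs 558 kJ/mol).
P > Be: period and group pull opposite ways; the across-period shift dominates (1012 vs 900 kJ/mol).
O > P: both effects reinforce here, so O is clearly the higher of the two.
N > O: this pair runs against the simple trend — see the exception note.
Ne > N: Ne lies to the right of N in period 2, so the across-period effect alone puts Ne higher.
Note the exception: N has a higher first ionization energy than O, contrary to the simple trend — pairing an electron in O's 2p⁴ costs repulsion energy, so O ionizes more easily than half-filled N (2p³).
Approximate values (kJ/mol): Be 900, N 1402, O 1314, Ne 2081, P 1012, In 558.
So from highest to lowest: Ne > N > O > P > Be > In.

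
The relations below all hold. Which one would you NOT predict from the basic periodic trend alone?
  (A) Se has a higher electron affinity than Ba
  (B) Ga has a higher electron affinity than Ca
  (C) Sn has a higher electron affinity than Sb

(C)

The general trend: electron affinity increases across a period and decreases down a group.
(A) Se (period 4, group 16) vs Ba (period 6, group 2): the stated order agrees with the simple trend.
(B) Ga (period 4, group 13) vs Ca (period 4, group 2): the stated order agrees with the simple trend.
(C) Sn (period 5, group 14) vs Sb (period 5, group 15): the stated order contradicts the simple trend.
The exception is (C): adding an electron to Sb's half-filled 5p³ is unfavourable, so Sn has the more exothermic EA.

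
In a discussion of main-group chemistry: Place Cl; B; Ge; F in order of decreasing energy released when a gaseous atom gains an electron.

Cl > F > Ge > B

Atoms with high Z_eff and room in the valence shell (especially the halogens) have the most exothermic electron affinities.
Here both period and group differ, so the two effects have to be weighed against each other.
Ge > B: the two effects oppose for this pair; the across-period effect wins (119 vs 27 kJ/mol).
F > Ge: relative to Ge, both the across-period and down-group shifts push F's electron affinity up.
Cl > F: this pair runs against the simple trend — see the exception note.
Note the exception: Cl has a higher electron affinity than F, contrary to the simple trend — F's small 2p subshell makes the incoming electron feel strong e⁻–e⁻ repulsion, so Cl actually releases more energy on gaining an electron.
For reference (kJ/mol): B 27, F 328, Cl 349, Ge 119.
So from highest to lowest: Cl > F > Ge > B.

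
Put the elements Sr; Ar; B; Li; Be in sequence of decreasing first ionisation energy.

Ar, Be, B, Sr, Li

Across a period the outer electron is held more tightly (higher IE₁); down a group it sits in a higher shell, more shielded, and comes off more easily.
Here both period and group differ, so the two effects have to be weighed against each other.
Sr > Li: the two effects oppose for this pair; the across-period effect wins (550 vs 520 kJ/mol).
B > Sr: both effects reinforce here, so B is clearly the higher of the two.
Be > B: this pair runs against the simple trend — see the exception note.
Ar > Be: the two effects oppose for this pair; the across-period effect wins (1521 vs 900 kJ/mol).
Note the exception: Be has a higher first ionization energy than B, contrary to the simple trend — removing B's lone 2p electron is easier than breaking Be's filled 2s².
For reference (kJ/mol): Li 520, Be 900, B 801, Ar 1521, Sr 550.
So from highest to lowest: Ar > Be > B > Sr > Li.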